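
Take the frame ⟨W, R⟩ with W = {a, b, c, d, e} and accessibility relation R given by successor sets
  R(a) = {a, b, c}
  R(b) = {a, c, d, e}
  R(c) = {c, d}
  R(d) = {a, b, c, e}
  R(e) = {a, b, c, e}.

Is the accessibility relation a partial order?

No

Reflexive: no — b is not related to itself.
Transitive: no — a R b and b R d, but not a R d.
Antisymmetric: no — a R b and b R a with a ≠ b.
So R is not a partial order.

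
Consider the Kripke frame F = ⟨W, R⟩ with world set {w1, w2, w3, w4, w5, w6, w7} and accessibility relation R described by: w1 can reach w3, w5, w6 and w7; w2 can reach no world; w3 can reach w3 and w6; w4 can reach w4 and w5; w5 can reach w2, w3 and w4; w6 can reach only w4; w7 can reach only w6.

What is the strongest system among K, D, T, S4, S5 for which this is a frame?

Serial (axiom D): no — w2 has no R-successor.
Reflexive (axiom T): no — w1 is not related to itself.
Transitive (axiom 4): no — w1 R w5 and w5 R w2, but not w1 R w2.
Euclidean (axiom 5): no — w1 R w3 and w1 R w5, but not w3 R w5.
So F validates K; D would additionally require R to be serial. The strongest is K.

K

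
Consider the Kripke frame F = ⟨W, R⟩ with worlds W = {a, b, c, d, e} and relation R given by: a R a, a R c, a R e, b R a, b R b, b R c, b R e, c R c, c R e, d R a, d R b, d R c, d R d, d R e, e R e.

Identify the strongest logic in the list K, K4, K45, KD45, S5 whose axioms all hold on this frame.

Transitive (axiom 4): yes — every two-step R-path is closed by a direct edge.
Euclidean (axiom 5): no — a R e and a R c, but not e R c.
Serial (axiom D): yes — every world has a successor (e.g. a R a).
Reflexive (axiom T): yes — every world is R-related to itself.
So F validates K, K4; K45 would additionally require R to be Euclidean. The strongest is K4.

K4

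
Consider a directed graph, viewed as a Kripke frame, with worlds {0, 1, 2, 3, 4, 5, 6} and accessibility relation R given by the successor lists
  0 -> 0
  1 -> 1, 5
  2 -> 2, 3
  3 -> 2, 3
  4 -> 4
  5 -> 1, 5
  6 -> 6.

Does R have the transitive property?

Yes

Transitive: yes — every two-step R-path is closed by a direct edge.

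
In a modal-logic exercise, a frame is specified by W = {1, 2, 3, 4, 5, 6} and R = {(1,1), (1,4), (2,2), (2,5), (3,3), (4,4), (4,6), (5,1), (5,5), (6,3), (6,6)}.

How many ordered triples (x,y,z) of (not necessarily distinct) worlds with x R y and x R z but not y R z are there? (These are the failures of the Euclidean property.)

5

Enumerating: (1,4,1), (2,5,2), (4,6,4), (5,1,5), (6,3,6).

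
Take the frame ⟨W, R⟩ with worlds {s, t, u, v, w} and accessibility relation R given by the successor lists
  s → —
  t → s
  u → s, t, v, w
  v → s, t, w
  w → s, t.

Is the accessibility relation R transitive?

Transitive: yes — every two-step R-path is closed by a direct edge.

Yes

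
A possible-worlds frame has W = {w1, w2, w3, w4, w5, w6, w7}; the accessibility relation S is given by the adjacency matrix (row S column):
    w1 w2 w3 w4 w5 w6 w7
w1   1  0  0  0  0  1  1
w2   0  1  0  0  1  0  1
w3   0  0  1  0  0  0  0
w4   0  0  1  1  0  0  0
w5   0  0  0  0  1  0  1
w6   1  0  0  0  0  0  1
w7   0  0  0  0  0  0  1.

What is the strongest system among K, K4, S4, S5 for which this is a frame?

K

Transitive (axiom 4): no — w6 S w1 and w1 S w6, but not w6 S w6.
Reflexive (axiom T): no — w6 is not related to itself.
Euclidean (axiom 5): no — w1 S w7 and w1 S w6, but not w7 S w6.
So F validates K; K4 would additionally require S to be transitive. The strongest is K.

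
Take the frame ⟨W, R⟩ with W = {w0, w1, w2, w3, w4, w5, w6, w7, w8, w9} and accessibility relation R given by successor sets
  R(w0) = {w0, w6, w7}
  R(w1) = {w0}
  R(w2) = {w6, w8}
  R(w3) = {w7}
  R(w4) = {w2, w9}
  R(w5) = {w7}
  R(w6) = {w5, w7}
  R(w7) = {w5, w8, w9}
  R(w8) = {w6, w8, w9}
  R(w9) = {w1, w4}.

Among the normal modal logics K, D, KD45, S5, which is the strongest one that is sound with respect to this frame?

D

Serial (axiom D): yes — every world has a successor (e.g. w0 R w0).
Euclidean (axiom 5): no — w0 R w7 and w0 R w6, but not w7 R w6.
Transitive (axiom 4): no — w0 R w6 and w6 R w5, but not w0 R w5.
Reflexive (axiom T): no — w1 is not related to itself.
So F validates K, D; KD45 would additionally require R to be Euclidean and transitive. The strongest is D.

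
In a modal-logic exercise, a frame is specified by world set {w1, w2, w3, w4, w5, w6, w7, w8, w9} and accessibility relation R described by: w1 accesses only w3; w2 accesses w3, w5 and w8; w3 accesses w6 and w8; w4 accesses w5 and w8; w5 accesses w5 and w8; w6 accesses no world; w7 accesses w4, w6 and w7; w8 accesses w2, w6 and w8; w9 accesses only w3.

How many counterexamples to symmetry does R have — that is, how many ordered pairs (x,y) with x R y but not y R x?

Enumerating: (w1,w3), (w2,w3), (w2,w5), (w3,w6), (w3,w8), (w4,w5), (w4,w8), (w5,w8), (w7,w4), (w7,w6), (w8,w6), (w9,w3).

12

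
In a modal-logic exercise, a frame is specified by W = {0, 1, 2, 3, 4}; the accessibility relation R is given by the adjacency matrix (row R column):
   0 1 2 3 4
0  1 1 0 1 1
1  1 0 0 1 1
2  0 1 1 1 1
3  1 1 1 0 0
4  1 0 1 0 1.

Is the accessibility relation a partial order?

Reflexive: no — 1 is not related to itself.
Transitive: no — 0 R 3 and 3 R 2, but not 0 R 2.
Antisymmetric: no — 0 R 1 and 1 R 0 with 0 ≠ 1.
So R is not a partial order.

No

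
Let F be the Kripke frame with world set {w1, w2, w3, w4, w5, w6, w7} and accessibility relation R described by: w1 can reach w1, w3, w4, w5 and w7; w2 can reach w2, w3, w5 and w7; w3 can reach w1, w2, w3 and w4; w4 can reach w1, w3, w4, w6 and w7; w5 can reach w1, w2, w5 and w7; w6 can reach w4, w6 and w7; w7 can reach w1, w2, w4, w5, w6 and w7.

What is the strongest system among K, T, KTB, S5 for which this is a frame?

KTB

Reflexive (axiom T): yes — every world is R-related to itself.
Symmetric (axiom B): yes — every pair in R has its reverse in R.
Euclidean (axiom 5): no — w1 R w3 and w1 R w5, but not w3 R w5.
So F validates K, T, KTB; S5 would additionally require R to be Euclidean. The strongest is KTB.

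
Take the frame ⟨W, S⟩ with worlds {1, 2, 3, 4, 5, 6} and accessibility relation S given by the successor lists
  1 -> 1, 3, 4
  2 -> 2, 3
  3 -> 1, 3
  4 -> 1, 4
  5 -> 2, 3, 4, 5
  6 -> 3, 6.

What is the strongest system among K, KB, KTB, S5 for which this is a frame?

Symmetric (axiom B): no — 2 S 3 but not 3 S 2.
Reflexive (axiom T): yes — every world is S-related to itself.
Euclidean (axiom 5): no — 1 S 3 and 1 S 4, but not 3 S 4.
So F validates K; KB would additionally require S to be symmetric. The strongest is K.

K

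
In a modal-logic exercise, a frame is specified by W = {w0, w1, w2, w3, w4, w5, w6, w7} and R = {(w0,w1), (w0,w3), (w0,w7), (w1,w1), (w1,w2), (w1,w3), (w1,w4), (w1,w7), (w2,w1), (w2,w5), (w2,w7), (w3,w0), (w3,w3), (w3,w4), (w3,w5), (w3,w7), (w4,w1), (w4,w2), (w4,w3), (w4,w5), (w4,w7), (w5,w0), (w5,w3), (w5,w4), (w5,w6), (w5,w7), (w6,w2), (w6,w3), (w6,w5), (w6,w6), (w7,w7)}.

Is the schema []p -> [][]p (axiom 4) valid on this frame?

No

Axiom 4 corresponds to the accessibility relation being transitive.
Transitive: no — w0 R w1 and w1 R w2, but not w0 R w2.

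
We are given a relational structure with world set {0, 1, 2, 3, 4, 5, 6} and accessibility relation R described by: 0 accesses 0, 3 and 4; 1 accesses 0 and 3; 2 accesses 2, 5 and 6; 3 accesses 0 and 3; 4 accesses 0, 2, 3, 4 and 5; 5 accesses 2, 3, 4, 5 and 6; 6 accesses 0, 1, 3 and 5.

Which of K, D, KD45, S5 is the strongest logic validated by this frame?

Serial (axiom D): yes — every world has a successor (e.g. 0 R 0).
Euclidean (axiom 5): no — 0 R 3 and 0 R 4, but not 3 R 4.
Transitive (axiom 4): no — 0 R 4 and 4 R 2, but not 0 R 2.
Reflexive (axiom T): no — 1 is not related to itself.
So F validates K, D; KD45 would additionally require R to be Euclidean and transitive. The strongest is D.

D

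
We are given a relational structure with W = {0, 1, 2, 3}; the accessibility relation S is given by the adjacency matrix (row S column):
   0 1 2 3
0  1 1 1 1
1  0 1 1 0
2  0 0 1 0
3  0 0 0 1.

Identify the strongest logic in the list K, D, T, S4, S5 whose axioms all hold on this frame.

S4

Serial (axiom D): yes — every world has a successor (e.g. 0 S 0).
Reflexive (axiom T): yes — every world is S-related to itself.
Transitive (axiom 4): yes — every two-step S-path is closed by a direct edge.
Euclidean (axiom 5): no — 0 S 1 and 0 S 3, but not 1 S 3.
So F validates K, D, T, S4; S5 would additionally require S to be Euclidean. The strongest is S4.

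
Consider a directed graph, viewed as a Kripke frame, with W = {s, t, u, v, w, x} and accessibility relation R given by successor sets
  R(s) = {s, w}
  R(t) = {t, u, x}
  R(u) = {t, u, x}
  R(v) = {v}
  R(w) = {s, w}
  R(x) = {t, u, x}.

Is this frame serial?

Yes

Serial: yes — every world has a successor (e.g. s R s).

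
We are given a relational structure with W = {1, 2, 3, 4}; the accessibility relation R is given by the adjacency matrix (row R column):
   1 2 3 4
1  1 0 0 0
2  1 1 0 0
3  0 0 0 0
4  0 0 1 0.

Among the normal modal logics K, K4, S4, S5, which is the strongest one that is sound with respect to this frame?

K4

Transitive (axiom 4): yes — every two-step R-path is closed by a direct edge.
Reflexive (axiom T): no — 3 is not related to itself.
Euclidean (axiom 5): no — 2 R 1 and 2 R 2, but not 1 R 2.
So F validates K, K4; S4 would additionally require R to be reflexive. The strongest is K4.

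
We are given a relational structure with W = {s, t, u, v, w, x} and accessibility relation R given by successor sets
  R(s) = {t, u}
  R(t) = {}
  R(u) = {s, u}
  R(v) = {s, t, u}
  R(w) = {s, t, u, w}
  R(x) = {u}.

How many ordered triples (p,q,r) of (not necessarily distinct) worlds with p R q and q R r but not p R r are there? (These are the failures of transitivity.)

Enumerating: (s,u,s), (u,s,t), (x,u,s).

3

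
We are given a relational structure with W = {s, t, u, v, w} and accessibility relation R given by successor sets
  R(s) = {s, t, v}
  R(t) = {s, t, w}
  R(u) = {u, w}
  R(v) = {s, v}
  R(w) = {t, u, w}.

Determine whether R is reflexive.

Yes

Reflexive: yes — every world is R-related to itself.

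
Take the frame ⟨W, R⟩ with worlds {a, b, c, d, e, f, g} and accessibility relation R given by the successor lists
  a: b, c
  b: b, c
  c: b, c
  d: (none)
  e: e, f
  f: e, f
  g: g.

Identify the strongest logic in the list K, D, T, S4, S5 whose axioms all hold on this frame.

K

Serial (axiom D): no — d has no R-successor.
Reflexive (axiom T): no — a is not related to itself.
Transitive (axiom 4): yes — every two-step R-path is closed by a direct edge.
Euclidean (axiom 5): yes — any two successors of a common world are R-related.
So F validates K; D would additionally require R to be serial. The strongest is K.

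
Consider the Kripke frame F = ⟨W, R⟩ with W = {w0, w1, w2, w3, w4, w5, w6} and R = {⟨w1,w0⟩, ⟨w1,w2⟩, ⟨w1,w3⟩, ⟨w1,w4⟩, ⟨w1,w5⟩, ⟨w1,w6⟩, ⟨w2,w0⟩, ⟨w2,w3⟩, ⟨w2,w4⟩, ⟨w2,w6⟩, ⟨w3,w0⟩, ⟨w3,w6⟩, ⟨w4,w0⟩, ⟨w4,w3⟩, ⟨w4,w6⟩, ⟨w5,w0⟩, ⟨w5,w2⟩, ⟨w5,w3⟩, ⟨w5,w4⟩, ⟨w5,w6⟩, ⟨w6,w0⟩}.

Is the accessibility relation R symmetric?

Symmetric: no — w1 R w0 but not w0 R w1.

No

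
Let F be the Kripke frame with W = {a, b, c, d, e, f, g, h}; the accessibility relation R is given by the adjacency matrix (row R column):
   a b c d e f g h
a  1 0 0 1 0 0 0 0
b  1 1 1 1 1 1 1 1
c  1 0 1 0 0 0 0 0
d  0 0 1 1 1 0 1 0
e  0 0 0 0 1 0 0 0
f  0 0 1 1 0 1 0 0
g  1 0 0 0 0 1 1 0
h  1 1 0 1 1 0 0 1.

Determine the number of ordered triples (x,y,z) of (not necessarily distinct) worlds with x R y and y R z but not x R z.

18

Enumerating: (a,d,c), (a,d,e), (a,d,g), (c,a,d), (d,c,a), (d,g,a), (d,g,f), (f,c,a), (f,d,e), (f,d,g), (g,a,d), (g,f,c), (g,f,d), (h,b,c), (h,b,f), (h,b,g), (h,d,c), (h,d,g).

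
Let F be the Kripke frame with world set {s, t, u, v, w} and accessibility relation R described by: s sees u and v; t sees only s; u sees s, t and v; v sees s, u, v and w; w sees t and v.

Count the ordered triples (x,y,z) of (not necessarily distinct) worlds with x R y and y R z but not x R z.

15

Enumerating: (s,u,s), (s,u,t), (s,v,s), (s,v,w), (t,s,u), (t,s,v), (u,s,u), (u,v,u), (u,v,w), (v,u,t), (v,w,t), (w,t,s), (w,v,s), (w,v,u), (w,v,w).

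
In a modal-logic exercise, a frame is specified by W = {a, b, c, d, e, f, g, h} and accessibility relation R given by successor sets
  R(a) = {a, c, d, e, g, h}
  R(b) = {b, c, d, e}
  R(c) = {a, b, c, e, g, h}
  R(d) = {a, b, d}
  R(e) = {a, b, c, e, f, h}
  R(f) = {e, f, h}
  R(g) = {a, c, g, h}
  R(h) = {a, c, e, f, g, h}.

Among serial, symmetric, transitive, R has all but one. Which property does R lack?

transitive

Serial: yes — every world has a successor (e.g. a R a).
Symmetric: yes — every pair in R has its reverse in R.
Transitive: no — a R c and c R b, but not a R b.
Only transitive fails.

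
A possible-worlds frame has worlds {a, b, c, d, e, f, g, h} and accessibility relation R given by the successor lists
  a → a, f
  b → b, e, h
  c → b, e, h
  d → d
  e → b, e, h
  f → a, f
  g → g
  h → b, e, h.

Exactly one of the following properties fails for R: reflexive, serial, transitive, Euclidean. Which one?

Reflexive: no — c is not related to itself.
Serial: yes — every world has a successor (e.g. a R a).
Transitive: yes — every two-step R-path is closed by a direct edge.
Euclidean: yes — any two successors of a common world are R-related.
Only reflexive fails.

reflexive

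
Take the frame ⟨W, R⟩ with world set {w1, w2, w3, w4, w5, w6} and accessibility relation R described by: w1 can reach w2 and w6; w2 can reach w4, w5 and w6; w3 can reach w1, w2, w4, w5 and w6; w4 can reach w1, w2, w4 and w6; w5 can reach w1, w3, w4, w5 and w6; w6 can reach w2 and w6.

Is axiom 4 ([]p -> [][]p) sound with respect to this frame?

No

The schema 4 characterises exactly the transitive frames.
Transitive: no — w1 R w2 and w2 R w4, but not w1 R w4.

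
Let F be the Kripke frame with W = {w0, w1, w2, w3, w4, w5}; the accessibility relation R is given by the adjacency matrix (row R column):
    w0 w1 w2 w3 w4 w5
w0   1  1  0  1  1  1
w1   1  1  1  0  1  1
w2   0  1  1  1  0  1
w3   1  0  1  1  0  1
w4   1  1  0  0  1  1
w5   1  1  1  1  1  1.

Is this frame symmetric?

Yes

Symmetric: yes — every pair in R has its reverse in R.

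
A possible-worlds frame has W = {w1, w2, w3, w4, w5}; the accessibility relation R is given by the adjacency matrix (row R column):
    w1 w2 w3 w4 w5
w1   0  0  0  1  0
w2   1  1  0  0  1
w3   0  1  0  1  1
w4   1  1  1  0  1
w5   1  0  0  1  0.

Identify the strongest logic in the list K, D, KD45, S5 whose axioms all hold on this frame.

Serial (axiom D): yes — every world has a successor (e.g. w1 R w4).
Euclidean (axiom 5): no — w2 R w1 and w2 R w5, but not w1 R w5.
Transitive (axiom 4): no — w1 R w4 and w4 R w2, but not w1 R w2.
Reflexive (axiom T): no — w1 is not related to itself.
So F validates K, D; KD45 would additionally require R to be Euclidean and transitive. The strongest is D.

D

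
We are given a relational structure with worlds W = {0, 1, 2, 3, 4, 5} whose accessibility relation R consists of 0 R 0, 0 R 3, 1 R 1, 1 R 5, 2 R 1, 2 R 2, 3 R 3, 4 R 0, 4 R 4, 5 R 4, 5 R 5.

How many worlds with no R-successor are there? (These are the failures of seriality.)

0

R is serial; there are no such worlds.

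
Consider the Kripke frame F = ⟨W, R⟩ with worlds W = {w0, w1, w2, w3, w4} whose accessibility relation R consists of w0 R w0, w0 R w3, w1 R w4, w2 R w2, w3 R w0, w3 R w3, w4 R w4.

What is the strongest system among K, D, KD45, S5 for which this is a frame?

KD45

Serial (axiom D): yes — every world has a successor (e.g. w0 R w0).
Euclidean (axiom 5): yes — any two successors of a common world are R-related.
Transitive (axiom 4): yes — every two-step R-path is closed by a direct edge.
Reflexive (axiom T): no — w1 is not related to itself.
So F validates K, D, KD45; S5 would additionally require R to be reflexive. The strongest is KD45.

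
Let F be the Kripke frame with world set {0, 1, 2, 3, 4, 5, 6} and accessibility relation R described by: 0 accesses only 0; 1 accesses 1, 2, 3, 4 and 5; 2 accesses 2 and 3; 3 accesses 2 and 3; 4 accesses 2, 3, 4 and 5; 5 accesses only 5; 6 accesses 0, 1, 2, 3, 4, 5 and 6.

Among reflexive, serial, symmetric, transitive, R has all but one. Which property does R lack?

symmetric

Reflexive: yes — every world is R-related to itself.
Serial: yes — every world has a successor (e.g. 0 R 0).
Symmetric: no — 1 R 2 but not 2 R 1.
Transitive: yes — every two-step R-path is closed by a direct edge.
Only symmetric fails.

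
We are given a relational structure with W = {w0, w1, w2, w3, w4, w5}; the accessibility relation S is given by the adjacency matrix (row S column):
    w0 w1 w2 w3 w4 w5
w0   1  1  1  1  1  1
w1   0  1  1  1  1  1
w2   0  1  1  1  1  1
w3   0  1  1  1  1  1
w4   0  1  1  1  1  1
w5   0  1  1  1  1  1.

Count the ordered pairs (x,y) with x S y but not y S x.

5

Enumerating: (w0,w1), (w0,w2), (w0,w3), (w0,w4), (w0,w5).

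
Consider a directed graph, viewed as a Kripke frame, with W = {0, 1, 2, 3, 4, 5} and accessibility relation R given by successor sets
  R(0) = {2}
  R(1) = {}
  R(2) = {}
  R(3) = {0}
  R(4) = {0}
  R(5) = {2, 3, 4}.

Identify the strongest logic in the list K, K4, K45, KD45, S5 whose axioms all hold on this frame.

K

Transitive (axiom 4): no — 3 R 0 and 0 R 2, but not 3 R 2.
Euclidean (axiom 5): no — 5 R 2 and 5 R 3, but not 2 R 3.
Serial (axiom D): no — 1 has no R-successor.
Reflexive (axiom T): no — 0 is not related to itself.
So F validates K; K4 would additionally require R to be transitive. The strongest is K.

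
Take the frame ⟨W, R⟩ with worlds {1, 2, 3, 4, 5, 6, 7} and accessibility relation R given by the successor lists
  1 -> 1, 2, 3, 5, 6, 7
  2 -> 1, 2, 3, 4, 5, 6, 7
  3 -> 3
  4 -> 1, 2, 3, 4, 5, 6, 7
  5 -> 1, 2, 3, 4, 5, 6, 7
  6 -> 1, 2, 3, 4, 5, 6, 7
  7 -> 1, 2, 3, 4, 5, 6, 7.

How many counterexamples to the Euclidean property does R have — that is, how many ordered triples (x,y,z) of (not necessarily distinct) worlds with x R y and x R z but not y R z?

Enumerating: (1,3,1), (1,3,2), (1,3,5), (1,3,6), (1,3,7), (2,1,4), (2,3,1), (2,3,2), (2,3,4), (2,3,5), (2,3,6), (2,3,7), … and 28 more.
Total: 40.

40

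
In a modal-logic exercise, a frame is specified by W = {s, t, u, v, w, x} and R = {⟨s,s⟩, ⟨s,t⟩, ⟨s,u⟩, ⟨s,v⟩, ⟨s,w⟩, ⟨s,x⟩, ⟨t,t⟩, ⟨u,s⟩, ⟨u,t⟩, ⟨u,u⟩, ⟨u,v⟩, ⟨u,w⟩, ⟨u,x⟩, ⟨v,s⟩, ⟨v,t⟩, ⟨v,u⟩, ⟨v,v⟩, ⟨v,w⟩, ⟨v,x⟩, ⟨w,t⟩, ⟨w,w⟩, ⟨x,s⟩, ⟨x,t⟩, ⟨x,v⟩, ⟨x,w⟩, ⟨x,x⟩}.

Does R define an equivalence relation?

No

Reflexive: yes — every world is R-related to itself.
Symmetric: no — s R t but not t R s.
Transitive: no — x R s and s R u, but not x R u.
So R is not an equivalence relation.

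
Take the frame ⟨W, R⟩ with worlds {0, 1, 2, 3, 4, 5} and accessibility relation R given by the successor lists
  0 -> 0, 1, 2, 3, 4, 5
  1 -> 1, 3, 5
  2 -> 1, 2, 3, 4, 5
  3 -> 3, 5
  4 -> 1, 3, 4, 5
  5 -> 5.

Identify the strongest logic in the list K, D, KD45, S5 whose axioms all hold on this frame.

D

Serial (axiom D): yes — every world has a successor (e.g. 0 R 0).
Euclidean (axiom 5): no — 0 R 1 and 0 R 2, but not 1 R 2.
Transitive (axiom 4): yes — every two-step R-path is closed by a direct edge.
Reflexive (axiom T): yes — every world is R-related to itself.
So F validates K, D; KD45 would additionally require R to be Euclidean. The strongest is D.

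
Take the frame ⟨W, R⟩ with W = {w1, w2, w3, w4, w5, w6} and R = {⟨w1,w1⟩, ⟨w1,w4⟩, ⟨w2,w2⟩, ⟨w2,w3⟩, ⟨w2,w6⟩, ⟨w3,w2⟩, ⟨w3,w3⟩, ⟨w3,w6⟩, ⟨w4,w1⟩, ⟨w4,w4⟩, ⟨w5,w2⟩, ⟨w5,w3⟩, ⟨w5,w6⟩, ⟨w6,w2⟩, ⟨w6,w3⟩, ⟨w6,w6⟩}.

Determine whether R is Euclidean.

Euclidean: yes — any two successors of a common world are R-related.

Yes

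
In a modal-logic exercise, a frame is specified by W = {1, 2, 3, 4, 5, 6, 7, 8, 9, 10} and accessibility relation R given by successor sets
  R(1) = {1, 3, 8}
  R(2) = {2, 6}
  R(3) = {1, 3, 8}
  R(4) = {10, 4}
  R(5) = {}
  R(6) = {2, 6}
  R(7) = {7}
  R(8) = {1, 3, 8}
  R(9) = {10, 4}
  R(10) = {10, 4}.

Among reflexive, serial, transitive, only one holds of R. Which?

transitive

Reflexive: no — 5 is not related to itself.
Serial: no — 5 has no R-successor.
Transitive: yes — every two-step R-path is closed by a direct edge.
Only transitive holds.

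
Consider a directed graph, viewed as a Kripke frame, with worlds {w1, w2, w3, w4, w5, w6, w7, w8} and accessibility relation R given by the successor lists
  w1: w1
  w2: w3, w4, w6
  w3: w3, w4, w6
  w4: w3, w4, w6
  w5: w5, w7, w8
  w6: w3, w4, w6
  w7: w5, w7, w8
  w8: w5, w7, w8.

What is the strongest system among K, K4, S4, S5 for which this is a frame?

K4

Transitive (axiom 4): yes — every two-step R-path is closed by a direct edge.
Reflexive (axiom T): no — w2 is not related to itself.
Euclidean (axiom 5): yes — any two successors of a common world are R-related.
So F validates K, K4; S4 would additionally require R to be reflexive. The strongest is K4.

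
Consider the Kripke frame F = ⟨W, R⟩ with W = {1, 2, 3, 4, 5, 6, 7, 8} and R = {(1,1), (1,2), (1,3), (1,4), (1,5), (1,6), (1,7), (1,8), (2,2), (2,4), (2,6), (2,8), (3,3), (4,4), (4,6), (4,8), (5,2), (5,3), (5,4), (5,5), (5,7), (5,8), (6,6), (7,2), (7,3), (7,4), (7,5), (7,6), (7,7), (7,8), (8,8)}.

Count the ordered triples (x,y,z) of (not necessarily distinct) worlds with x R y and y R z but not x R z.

3

Enumerating: (5,2,6), (5,4,6), (5,7,6).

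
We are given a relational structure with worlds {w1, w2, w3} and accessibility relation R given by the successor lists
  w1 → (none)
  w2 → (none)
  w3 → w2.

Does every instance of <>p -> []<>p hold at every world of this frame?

By correspondence theory, 5 is valid on a frame iff R is Euclidean.
Euclidean: no — w3 R w2 and w3 R w2, but not w2 R w2.

No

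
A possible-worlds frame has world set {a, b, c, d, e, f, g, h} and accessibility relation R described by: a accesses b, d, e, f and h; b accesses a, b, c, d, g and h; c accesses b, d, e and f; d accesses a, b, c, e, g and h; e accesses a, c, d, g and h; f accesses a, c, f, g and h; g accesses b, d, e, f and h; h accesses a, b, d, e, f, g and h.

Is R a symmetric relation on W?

Symmetric: yes — every pair in R has its reverse in R.

Yes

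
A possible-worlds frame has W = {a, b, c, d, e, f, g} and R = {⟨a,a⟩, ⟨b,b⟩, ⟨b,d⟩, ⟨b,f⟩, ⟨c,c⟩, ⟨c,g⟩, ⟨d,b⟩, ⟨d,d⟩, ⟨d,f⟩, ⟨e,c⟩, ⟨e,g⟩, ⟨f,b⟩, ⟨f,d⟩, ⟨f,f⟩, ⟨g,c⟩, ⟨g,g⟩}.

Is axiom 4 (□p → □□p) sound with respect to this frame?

Yes

The schema 4 characterises exactly the transitive frames.
Transitive: yes — every two-step R-path is closed by a direct edge.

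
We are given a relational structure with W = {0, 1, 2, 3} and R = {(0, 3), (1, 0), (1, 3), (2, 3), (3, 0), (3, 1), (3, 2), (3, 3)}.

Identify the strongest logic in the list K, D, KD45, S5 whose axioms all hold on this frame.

D

Serial (axiom D): yes — every world has a successor (e.g. 0 R 3).
Euclidean (axiom 5): no — 3 R 0 and 3 R 1, but not 0 R 1.
Transitive (axiom 4): no — 0 R 3 and 3 R 1, but not 0 R 1.
Reflexive (axiom T): no — 0 is not related to itself.
So F validates K, D; KD45 would additionally require R to be Euclidean and transitive. The strongest is D.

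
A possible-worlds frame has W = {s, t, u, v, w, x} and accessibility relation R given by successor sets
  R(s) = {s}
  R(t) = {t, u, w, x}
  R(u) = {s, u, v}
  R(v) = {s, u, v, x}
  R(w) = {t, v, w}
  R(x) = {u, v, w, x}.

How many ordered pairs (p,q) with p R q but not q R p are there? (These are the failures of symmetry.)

7

Enumerating: (t,u), (t,x), (u,s), (v,s), (w,v), (x,u), (x,w).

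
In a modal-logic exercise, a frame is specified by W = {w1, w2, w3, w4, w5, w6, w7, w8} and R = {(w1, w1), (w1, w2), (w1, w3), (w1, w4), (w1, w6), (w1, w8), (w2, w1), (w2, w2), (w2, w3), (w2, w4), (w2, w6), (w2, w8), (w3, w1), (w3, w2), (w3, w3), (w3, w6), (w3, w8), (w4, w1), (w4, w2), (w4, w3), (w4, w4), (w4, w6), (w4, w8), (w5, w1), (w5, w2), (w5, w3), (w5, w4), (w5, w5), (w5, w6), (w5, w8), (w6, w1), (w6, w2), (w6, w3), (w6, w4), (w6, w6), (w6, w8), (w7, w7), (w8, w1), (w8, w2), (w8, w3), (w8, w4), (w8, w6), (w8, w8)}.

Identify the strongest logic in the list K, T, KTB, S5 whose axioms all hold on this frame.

Reflexive (axiom T): yes — every world is R-related to itself.
Symmetric (axiom B): no — w4 R w3 but not w3 R w4.
Euclidean (axiom 5): no — w1 R w3 and w1 R w4, but not w3 R w4.
So F validates K, T; KTB would additionally require R to be symmetric. The strongest is T.

T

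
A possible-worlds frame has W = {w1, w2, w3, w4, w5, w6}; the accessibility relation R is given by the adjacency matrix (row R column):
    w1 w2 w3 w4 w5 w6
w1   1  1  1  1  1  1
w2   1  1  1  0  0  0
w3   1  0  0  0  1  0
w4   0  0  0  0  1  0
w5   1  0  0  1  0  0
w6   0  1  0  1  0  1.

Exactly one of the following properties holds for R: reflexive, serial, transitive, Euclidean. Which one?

serial

Reflexive: no — w3 is not related to itself.
Serial: yes — every world has a successor (e.g. w1 R w1).
Transitive: no — w2 R w1 and w1 R w4, but not w2 R w4.
Euclidean: no — w1 R w2 and w1 R w4, but not w2 R w4.
Only serial holds.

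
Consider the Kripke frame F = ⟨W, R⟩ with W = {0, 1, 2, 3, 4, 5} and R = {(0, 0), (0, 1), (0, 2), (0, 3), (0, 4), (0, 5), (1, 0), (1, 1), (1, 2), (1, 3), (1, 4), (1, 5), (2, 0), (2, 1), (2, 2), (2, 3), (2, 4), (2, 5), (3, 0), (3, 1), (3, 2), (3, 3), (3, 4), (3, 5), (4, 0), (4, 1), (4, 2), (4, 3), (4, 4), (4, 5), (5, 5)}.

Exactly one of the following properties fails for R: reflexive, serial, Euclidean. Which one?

Reflexive: yes — every world is R-related to itself.
Serial: yes — every world has a successor (e.g. 0 R 0).
Euclidean: no — 0 R 5 and 0 R 1, but not 5 R 1.
Only Euclidean fails.

Euclidean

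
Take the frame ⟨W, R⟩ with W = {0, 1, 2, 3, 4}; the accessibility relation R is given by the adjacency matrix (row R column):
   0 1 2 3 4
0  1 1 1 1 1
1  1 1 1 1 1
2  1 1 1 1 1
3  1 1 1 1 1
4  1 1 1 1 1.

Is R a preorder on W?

Reflexive: yes — every world is R-related to itself.
Transitive: yes — every two-step R-path is closed by a direct edge.
So R is a preorder.

Yes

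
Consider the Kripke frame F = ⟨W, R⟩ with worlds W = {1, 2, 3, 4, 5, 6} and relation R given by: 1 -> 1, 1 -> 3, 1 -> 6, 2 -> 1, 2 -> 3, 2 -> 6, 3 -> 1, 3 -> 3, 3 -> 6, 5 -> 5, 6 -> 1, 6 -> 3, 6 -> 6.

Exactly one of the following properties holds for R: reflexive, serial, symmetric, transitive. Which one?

transitive

Reflexive: no — 2 is not related to itself.
Serial: no — 4 has no R-successor.
Symmetric: no — 2 R 1 but not 1 R 2.
Transitive: yes — every two-step R-path is closed by a direct edge.
Only transitive holds.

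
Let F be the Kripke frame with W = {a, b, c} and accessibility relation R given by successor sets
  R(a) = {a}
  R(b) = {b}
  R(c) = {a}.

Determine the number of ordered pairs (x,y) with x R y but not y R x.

1

Enumerating: (c,a).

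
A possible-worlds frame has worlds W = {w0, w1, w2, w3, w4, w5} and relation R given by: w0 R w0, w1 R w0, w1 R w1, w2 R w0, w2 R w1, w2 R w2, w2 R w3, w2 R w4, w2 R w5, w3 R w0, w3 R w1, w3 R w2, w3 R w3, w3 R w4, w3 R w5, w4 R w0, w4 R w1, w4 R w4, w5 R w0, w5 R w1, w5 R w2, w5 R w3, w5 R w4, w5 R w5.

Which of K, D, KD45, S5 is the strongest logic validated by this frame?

D

Serial (axiom D): yes — every world has a successor (e.g. w0 R w0).
Euclidean (axiom 5): no — w2 R w0 and w2 R w1, but not w0 R w1.
Transitive (axiom 4): yes — every two-step R-path is closed by a direct edge.
Reflexive (axiom T): yes — every world is R-related to itself.
So F validates K, D; KD45 would additionally require R to be Euclidean. The strongest is D.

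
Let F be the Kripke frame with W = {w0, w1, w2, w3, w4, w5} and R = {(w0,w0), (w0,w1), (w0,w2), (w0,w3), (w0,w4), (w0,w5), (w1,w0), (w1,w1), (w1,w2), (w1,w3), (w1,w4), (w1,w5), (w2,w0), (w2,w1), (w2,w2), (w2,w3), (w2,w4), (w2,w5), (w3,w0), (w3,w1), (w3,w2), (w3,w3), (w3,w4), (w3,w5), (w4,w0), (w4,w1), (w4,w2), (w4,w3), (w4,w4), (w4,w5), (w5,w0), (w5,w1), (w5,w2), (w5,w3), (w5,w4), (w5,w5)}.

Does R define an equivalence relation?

Reflexive: yes — every world is R-related to itself.
Symmetric: yes — every pair in R has its reverse in R.
Transitive: yes — every two-step R-path is closed by a direct edge.
So R is an equivalence relation.

Yes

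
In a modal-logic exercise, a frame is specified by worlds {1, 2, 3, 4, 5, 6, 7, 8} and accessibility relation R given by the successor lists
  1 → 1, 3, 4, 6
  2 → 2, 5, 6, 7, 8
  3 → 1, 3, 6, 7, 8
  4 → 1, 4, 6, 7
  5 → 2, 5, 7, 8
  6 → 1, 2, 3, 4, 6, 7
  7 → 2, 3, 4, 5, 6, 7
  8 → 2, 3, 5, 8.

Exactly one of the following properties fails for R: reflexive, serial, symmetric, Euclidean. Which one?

Reflexive: yes — every world is R-related to itself.
Serial: yes — every world has a successor (e.g. 1 R 1).
Symmetric: yes — every pair in R has its reverse in R.
Euclidean: no — 1 R 3 and 1 R 4, but not 3 R 4.
Only Euclidean fails.

Euclidean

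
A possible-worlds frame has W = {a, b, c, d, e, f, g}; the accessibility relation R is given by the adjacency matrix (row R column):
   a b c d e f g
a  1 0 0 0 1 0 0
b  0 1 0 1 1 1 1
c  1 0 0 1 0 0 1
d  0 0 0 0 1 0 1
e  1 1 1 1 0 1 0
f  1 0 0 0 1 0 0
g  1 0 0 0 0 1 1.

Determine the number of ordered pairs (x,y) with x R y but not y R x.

11

Enumerating: (b,d), (b,f), (b,g), (c,a), (c,d), (c,g), (d,g), (e,c), (f,a), (g,a), (g,f).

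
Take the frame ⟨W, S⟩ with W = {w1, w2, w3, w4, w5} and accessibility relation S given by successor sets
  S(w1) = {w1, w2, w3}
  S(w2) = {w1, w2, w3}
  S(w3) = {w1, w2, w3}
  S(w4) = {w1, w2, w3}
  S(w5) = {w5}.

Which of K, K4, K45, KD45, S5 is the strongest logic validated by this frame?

KD45

Transitive (axiom 4): yes — every two-step S-path is closed by a direct edge.
Euclidean (axiom 5): yes — any two successors of a common world are S-related.
Serial (axiom D): yes — every world has a successor (e.g. w1 S w1).
Reflexive (axiom T): no — w4 is not related to itself.
So F validates K, K4, K45, KD45; S5 would additionally require S to be reflexive. The strongest is KD45.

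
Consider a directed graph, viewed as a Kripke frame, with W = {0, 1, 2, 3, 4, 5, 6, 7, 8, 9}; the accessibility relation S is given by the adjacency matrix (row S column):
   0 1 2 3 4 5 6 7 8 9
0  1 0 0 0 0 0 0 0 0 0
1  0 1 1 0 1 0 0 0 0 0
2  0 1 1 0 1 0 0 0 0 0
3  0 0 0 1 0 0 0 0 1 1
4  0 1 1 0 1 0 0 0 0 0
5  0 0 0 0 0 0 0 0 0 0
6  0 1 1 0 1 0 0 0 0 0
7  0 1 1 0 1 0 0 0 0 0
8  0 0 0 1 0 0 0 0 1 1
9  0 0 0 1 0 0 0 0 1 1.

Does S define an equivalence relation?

Reflexive: no — 5 is not related to itself.
Symmetric: no — 6 S 1 but not 1 S 6.
Transitive: yes — every two-step S-path is closed by a direct edge.
So S is not an equivalence relation.

No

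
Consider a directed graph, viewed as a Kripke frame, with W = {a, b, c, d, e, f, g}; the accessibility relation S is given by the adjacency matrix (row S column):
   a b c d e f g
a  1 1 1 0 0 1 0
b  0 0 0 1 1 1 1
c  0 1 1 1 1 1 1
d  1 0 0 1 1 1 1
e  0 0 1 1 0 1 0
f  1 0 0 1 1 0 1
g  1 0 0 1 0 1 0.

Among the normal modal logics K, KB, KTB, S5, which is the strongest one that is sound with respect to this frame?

K

Symmetric (axiom B): no — a S b but not b S a.
Reflexive (axiom T): no — b is not related to itself.
Euclidean (axiom 5): no — a S b and a S c, but not b S c.
So F validates K; KB would additionally require S to be symmetric. The strongest is K.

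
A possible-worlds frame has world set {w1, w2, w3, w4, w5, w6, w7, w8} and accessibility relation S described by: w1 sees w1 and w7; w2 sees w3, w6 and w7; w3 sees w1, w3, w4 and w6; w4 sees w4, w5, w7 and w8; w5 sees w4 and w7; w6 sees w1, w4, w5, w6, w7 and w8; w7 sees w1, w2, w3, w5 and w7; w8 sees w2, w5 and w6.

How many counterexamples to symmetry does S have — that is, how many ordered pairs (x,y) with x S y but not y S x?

Enumerating: (w2,w3), (w2,w6), (w3,w1), (w3,w4), (w3,w6), (w4,w7), (w4,w8), (w6,w1), (w6,w4), (w6,w5), (w6,w7), (w7,w3), (w8,w2), (w8,w5).

14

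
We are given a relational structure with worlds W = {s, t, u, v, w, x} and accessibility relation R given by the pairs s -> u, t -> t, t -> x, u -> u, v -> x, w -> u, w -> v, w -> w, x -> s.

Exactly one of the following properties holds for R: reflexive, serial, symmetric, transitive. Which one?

serial

Reflexive: no — s is not related to itself.
Serial: yes — every world has a successor (e.g. s R u).
Symmetric: no — s R u but not u R s.
Transitive: no — t R x and x R s, but not t R s.
Only serial holds.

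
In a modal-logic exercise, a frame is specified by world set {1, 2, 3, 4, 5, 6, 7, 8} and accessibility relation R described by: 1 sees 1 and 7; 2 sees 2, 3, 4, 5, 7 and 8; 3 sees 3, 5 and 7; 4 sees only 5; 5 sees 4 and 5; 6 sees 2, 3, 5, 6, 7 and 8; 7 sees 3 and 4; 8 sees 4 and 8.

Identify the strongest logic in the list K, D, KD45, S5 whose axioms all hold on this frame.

D

Serial (axiom D): yes — every world has a successor (e.g. 1 R 1).
Euclidean (axiom 5): no — 2 R 3 and 2 R 4, but not 3 R 4.
Transitive (axiom 4): no — 1 R 7 and 7 R 3, but not 1 R 3.
Reflexive (axiom T): no — 4 is not related to itself.
So F validates K, D; KD45 would additionally require R to be Euclidean and transitive. The strongest is D.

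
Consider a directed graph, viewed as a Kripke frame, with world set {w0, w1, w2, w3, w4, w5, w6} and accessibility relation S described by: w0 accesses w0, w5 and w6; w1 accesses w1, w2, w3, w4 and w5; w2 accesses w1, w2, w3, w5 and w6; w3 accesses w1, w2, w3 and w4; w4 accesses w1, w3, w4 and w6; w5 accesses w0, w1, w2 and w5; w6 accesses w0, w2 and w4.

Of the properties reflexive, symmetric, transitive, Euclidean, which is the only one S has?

Reflexive: no — w6 is not related to itself.
Symmetric: yes — every pair in S has its reverse in S.
Transitive: no — w0 S w5 and w5 S w1, but not w0 S w1.
Euclidean: no — w0 S w5 and w0 S w6, but not w5 S w6.
Only symmetric holds.

symmetric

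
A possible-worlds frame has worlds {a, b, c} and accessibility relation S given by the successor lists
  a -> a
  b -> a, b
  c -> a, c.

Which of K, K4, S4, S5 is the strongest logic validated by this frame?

Transitive (axiom 4): yes — every two-step S-path is closed by a direct edge.
Reflexive (axiom T): yes — every world is S-related to itself.
Euclidean (axiom 5): no — b S a and b S b, but not a S b.
So F validates K, K4, S4; S5 would additionally require S to be Euclidean. The strongest is S4.

S4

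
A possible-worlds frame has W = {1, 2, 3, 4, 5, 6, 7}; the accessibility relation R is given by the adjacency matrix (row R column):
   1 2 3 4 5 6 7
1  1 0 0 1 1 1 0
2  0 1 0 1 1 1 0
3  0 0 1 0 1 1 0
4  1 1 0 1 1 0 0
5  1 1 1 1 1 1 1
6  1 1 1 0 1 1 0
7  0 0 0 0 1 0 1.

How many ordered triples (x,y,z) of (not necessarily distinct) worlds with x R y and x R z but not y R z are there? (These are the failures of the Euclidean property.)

Enumerating: (1,4,6), (1,6,4), (2,4,6), (2,6,4), (4,1,2), (4,2,1), (5,1,2), (5,1,3), (5,1,7), (5,2,1), (5,2,3), (5,2,7), … and 20 more.
Total: 32.

32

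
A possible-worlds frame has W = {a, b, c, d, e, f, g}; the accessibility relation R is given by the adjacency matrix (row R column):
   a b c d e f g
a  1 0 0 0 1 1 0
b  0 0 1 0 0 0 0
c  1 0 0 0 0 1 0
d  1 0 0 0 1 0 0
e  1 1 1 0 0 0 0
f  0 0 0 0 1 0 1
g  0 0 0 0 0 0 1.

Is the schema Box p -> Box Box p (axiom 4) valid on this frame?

Axiom 4 corresponds to the accessibility relation being transitive.
Transitive: no — a R e and e R b, but not a R b.

No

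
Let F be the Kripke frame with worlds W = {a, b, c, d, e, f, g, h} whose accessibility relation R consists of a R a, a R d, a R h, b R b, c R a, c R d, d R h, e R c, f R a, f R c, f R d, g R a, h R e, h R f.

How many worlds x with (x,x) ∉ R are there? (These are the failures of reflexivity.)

6

Enumerating: c, d, e, f, g, h.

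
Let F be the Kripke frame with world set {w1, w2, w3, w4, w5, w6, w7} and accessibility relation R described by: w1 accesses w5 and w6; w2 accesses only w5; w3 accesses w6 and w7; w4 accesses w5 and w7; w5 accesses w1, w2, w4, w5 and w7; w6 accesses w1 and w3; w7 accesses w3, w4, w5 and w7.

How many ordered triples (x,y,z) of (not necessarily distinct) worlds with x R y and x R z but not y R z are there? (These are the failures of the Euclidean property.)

29

Enumerating: (w1,w5,w6), (w1,w6,w5), (w1,w6,w6), (w3,w6,w6), (w3,w6,w7), (w3,w7,w6), (w5,w1,w1), (w5,w1,w2), (w5,w1,w4), (w5,w1,w7), (w5,w2,w1), (w5,w2,w2), … and 17 more.
Total: 29.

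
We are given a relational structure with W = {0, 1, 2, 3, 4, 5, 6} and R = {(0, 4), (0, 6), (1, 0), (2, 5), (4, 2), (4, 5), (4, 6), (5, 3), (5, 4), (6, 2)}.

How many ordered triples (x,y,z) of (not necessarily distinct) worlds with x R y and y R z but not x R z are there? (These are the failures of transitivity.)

13

Enumerating: (0,4,2), (0,4,5), (0,6,2), (1,0,4), (1,0,6), (2,5,3), (2,5,4), (4,5,3), (4,5,4), (5,4,2), (5,4,5), (5,4,6), (6,2,5).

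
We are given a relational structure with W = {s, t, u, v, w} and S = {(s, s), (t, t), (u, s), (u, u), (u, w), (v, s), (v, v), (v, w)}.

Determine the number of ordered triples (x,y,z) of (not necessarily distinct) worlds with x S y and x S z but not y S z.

Enumerating: (u,s,u), (u,s,w), (u,w,s), (u,w,u), (u,w,w), (v,s,v), (v,s,w), (v,w,s), (v,w,v), (v,w,w).

10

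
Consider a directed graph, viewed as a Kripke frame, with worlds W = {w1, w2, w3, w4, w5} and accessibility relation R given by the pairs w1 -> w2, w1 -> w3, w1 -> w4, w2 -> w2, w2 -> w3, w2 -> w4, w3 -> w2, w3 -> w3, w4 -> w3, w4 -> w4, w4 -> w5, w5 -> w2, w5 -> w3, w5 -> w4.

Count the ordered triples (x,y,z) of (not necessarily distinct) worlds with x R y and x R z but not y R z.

9

Enumerating: (w1,w3,w4), (w1,w4,w2), (w2,w3,w4), (w2,w4,w2), (w4,w3,w4), (w4,w3,w5), (w4,w5,w5), (w5,w3,w4), (w5,w4,w2).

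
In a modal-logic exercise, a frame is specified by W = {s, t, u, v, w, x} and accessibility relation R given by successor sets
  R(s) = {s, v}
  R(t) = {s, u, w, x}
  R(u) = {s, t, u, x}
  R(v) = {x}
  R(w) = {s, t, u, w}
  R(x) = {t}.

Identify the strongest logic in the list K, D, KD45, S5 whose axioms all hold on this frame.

Serial (axiom D): yes — every world has a successor (e.g. s R s).
Euclidean (axiom 5): no — t R s and t R u, but not s R u.
Transitive (axiom 4): no — s R v and v R x, but not s R x.
Reflexive (axiom T): no — t is not related to itself.
So F validates K, D; KD45 would additionally require R to be Euclidean and transitive. The strongest is D.

D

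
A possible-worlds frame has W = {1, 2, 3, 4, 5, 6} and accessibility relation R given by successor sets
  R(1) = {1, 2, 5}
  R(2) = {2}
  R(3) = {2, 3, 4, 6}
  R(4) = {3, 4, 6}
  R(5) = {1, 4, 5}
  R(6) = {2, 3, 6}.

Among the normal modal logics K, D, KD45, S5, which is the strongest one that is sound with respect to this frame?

D

Serial (axiom D): yes — every world has a successor (e.g. 1 R 1).
Euclidean (axiom 5): no — 1 R 2 and 1 R 5, but not 2 R 5.
Transitive (axiom 4): no — 1 R 5 and 5 R 4, but not 1 R 4.
Reflexive (axiom T): yes — every world is R-related to itself.
So F validates K, D; KD45 would additionally require R to be Euclidean and transitive. The strongest is D.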